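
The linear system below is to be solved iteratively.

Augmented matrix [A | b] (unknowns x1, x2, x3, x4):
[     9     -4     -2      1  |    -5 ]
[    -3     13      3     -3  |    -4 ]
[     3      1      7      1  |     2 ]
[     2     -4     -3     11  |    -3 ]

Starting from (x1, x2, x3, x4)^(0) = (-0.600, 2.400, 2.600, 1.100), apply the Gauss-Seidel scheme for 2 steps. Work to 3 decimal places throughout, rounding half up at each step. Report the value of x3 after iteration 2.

0.773

Iteration 1:
  x1 = (-5 - (-4)·2.400 - (-2)·2.600 - (1)·1.100) / (9) = 0.967
  x2 = (-4 - (-3)·0.967 - (3)·2.600 - (-3)·1.100) / (13) = -0.431
  x3 = (2 - (3)·0.967 - (1)·-0.431 - (1)·1.100) / (7) = -0.224
  x4 = (-3 - (2)·0.967 - (-4)·-0.431 - (-3)·-0.224) / (11) = -0.666
Iteration 2:
  x1 = (-5 - (-4)·-0.431 - (-2)·-0.224 - (1)·-0.666) / (9) = -0.723
  x2 = (-4 - (-3)·-0.723 - (3)·-0.224 - (-3)·-0.666) / (13) = -0.577
  x3 = (2 - (3)·-0.723 - (1)·-0.577 - (1)·-0.666) / (7) = 0.773
  x4 = (-3 - (2)·-0.723 - (-4)·-0.577 - (-3)·0.773) / (11) = -0.140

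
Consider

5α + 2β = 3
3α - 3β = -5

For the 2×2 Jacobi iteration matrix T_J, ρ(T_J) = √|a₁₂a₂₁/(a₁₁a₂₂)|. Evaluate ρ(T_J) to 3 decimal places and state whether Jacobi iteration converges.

0.632

a₁₂a₂₁/(a₁₁a₂₂) = (2)·(3) / ((5)·(-3)) = -0.400000
ρ = √|-0.400000| = √0.400000 = 0.632
ρ < 1, so Jacobi converges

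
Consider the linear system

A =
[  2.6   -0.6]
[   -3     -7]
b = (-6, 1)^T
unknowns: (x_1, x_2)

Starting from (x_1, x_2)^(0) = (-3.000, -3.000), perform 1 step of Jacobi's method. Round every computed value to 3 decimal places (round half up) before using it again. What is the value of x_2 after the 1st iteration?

Iteration 1:
  x_1 = (-6 - (-0.6)·-3.000) / (2.6) = -3.000
  x_2 = (1 - (-3)·-3.000) / (-7) = 1.143

1.143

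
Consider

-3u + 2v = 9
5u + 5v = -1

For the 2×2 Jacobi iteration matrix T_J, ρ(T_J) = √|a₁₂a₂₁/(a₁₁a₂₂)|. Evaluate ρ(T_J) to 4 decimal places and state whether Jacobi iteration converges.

0.8165

a₁₂a₂₁/(a₁₁a₂₂) = (2)·(5) / ((-3)·(5)) = -0.666667
ρ = √|-0.666667| = √0.666667 = 0.8165
ρ < 1, so Jacobi converges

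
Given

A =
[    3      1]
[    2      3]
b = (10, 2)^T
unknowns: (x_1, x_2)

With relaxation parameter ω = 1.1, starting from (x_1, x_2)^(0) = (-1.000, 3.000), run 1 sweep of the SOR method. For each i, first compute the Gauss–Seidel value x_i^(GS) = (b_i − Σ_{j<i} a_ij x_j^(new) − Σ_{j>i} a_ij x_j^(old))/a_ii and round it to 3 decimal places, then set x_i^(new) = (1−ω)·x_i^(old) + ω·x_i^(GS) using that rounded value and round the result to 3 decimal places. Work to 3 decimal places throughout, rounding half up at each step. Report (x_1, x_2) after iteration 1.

(2.666, -1.522)

Iteration 1:
  x_1: GS value = (10 - (1)·3.000) / (3) = 2.333;  x_1 ← (1−ω)·-1.000 + ω·2.333 = 2.666
  x_2: GS value = (2 - (2)·2.666) / (3) = -1.111;  x_2 ← (1−ω)·3.000 + ω·-1.111 = -1.522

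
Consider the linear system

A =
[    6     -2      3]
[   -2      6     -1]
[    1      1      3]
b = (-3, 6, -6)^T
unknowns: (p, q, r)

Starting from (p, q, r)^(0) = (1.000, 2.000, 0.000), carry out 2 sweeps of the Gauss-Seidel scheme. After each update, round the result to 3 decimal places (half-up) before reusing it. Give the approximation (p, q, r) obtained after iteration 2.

Iteration 1:
  p = (-3 - (-2)·2.000 - (3)·0.000) / (6) = 0.167
  q = (6 - (-2)·0.167 - (-1)·0.000) / (6) = 1.056
  r = (-6 - (1)·0.167 - (1)·1.056) / (3) = -2.408
Iteration 2:
  p = (-3 - (-2)·1.056 - (3)·-2.408) / (6) = 1.056
  q = (6 - (-2)·1.056 - (-1)·-2.408) / (6) = 0.951
  r = (-6 - (1)·1.056 - (1)·0.951) / (3) = -2.669

(1.056, 0.951, -2.669)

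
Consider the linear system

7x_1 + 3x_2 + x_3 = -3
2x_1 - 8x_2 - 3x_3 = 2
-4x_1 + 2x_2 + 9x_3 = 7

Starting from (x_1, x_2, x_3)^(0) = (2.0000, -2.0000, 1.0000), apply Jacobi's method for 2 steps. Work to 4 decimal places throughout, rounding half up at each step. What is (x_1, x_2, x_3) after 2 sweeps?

Iteration 1:
  x_1 = (-3 - (3)·-2.0000 - (1)·1.0000) / (7) = 0.2857
  x_2 = (2 - (2)·2.0000 - (-3)·1.0000) / (-8) = -0.1250
  x_3 = (7 - (-4)·2.0000 - (2)·-2.0000) / (9) = 2.1111
Iteration 2:
  x_1 = (-3 - (3)·-0.1250 - (1)·2.1111) / (7) = -0.6766
  x_2 = (2 - (2)·0.2857 - (-3)·2.1111) / (-8) = -0.9702
  x_3 = (7 - (-4)·0.2857 - (2)·-0.1250) / (9) = 0.9325

(-0.6766, -0.9702, 0.9325)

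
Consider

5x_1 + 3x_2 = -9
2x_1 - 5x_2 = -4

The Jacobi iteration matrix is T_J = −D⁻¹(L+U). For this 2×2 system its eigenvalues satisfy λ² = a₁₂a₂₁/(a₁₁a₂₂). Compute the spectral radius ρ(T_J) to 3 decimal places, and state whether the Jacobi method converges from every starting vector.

a₁₂a₂₁/(a₁₁a₂₂) = (3)·(2) / ((5)·(-5)) = -0.240000
ρ = √|-0.240000| = √0.240000 = 0.490
ρ < 1, so Jacobi converges

0.490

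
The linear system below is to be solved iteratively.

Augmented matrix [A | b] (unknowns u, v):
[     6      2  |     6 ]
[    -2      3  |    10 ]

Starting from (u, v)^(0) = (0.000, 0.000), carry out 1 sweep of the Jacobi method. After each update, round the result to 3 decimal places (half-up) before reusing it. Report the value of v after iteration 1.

Iteration 1:
  u = (6 - (2)·0.000) / (6) = 1.000
  v = (10 - (-2)·0.000) / (3) = 3.333

3.333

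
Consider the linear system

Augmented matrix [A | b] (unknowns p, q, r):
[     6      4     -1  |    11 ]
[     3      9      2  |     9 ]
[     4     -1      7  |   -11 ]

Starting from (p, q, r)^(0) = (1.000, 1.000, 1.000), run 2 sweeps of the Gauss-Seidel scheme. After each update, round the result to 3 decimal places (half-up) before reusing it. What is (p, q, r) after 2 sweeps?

Iteration 1:
  p = (11 - (4)·1.000 - (-1)·1.000) / (6) = 1.333
  q = (9 - (3)·1.333 - (2)·1.000) / (9) = 0.333
  r = (-11 - (4)·1.333 - (-1)·0.333) / (7) = -2.286
Iteration 2:
  p = (11 - (4)·0.333 - (-1)·-2.286) / (6) = 1.230
  q = (9 - (3)·1.230 - (2)·-2.286) / (9) = 1.098
  r = (-11 - (4)·1.230 - (-1)·1.098) / (7) = -2.117

(1.230, 1.098, -2.117)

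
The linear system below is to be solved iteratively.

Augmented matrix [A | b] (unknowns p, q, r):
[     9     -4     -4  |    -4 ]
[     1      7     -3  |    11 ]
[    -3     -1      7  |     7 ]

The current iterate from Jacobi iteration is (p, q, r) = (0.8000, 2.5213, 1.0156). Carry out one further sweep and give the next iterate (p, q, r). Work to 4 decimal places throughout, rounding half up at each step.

(1.1275, 1.8924, 1.7030)

One sweep:
  p = (-4 - (-4)·2.5213 - (-4)·1.0156) / (9) = 1.1275
  q = (11 - (1)·0.8000 - (-3)·1.0156) / (7) = 1.8924
  r = (7 - (-3)·0.8000 - (-1)·2.5213) / (7) = 1.7030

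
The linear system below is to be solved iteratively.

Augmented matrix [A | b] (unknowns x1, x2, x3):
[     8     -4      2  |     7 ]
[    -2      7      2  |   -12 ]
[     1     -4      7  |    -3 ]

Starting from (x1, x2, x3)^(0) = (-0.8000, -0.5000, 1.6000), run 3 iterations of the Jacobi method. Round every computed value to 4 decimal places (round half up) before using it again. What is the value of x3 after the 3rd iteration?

Iteration 1:
  x1 = (7 - (-4)·-0.5000 - (2)·1.6000) / (8) = 0.2250
  x2 = (-12 - (-2)·-0.8000 - (2)·1.6000) / (7) = -2.4000
  x3 = (-3 - (1)·-0.8000 - (-4)·-0.5000) / (7) = -0.6000
Iteration 2:
  x1 = (7 - (-4)·-2.4000 - (2)·-0.6000) / (8) = -0.1750
  x2 = (-12 - (-2)·0.2250 - (2)·-0.6000) / (7) = -1.4786
  x3 = (-3 - (1)·0.2250 - (-4)·-2.4000) / (7) = -1.8321
Iteration 3:
  x1 = (7 - (-4)·-1.4786 - (2)·-1.8321) / (8) = 0.5937
  x2 = (-12 - (-2)·-0.1750 - (2)·-1.8321) / (7) = -1.2408
  x3 = (-3 - (1)·-0.1750 - (-4)·-1.4786) / (7) = -1.2485

-1.2485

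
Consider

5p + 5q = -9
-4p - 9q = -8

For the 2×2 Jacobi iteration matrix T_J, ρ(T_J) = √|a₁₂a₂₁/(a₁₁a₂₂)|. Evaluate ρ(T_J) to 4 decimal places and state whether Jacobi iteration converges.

a₁₂a₂₁/(a₁₁a₂₂) = (5)·(-4) / ((5)·(-9)) = 0.444444
ρ = √|0.444444| = √0.444444 = 0.6667
ρ < 1, so Jacobi converges

0.6667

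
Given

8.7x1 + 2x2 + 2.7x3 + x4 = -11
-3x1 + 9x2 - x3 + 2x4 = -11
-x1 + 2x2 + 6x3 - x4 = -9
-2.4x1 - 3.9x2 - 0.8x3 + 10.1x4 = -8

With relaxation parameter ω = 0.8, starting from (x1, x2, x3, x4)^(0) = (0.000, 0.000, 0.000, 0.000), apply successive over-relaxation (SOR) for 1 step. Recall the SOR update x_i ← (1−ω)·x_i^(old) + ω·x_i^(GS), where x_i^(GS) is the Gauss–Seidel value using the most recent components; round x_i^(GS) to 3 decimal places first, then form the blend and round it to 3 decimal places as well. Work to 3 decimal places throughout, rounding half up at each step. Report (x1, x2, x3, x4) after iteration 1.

Iteration 1:
  x1: GS value = (-11 - (2)·0.000 - (2.7)·0.000 - (1)·0.000) / (8.7) = -1.264;  x1 ← (1−ω)·0.000 + ω·-1.264 = -1.011
  x2: GS value = (-11 - (-3)·-1.011 - (-1)·0.000 - (2)·0.000) / (9) = -1.559;  x2 ← (1−ω)·0.000 + ω·-1.559 = -1.247
  x3: GS value = (-9 - (-1)·-1.011 - (2)·-1.247 - (-1)·0.000) / (6) = -1.253;  x3 ← (1−ω)·0.000 + ω·-1.253 = -1.002
  x4: GS value = (-8 - (-2.4)·-1.011 - (-3.9)·-1.247 - (-0.8)·-1.002) / (10.1) = -1.593;  x4 ← (1−ω)·0.000 + ω·-1.593 = -1.274

(-1.011, -1.247, -1.002, -1.274)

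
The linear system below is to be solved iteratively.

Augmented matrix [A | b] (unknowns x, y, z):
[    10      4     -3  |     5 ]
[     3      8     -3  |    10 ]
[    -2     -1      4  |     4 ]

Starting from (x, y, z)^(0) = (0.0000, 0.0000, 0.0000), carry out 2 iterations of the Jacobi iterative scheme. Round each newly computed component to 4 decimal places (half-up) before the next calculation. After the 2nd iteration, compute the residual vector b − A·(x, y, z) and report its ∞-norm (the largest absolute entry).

2.2875

Iteration 1:
  x = (5 - (4)·0.0000 - (-3)·0.0000) / (10) = 0.5000
  y = (10 - (3)·0.0000 - (-3)·0.0000) / (8) = 1.2500
  z = (4 - (-2)·0.0000 - (-1)·0.0000) / (4) = 1.0000
Iteration 2:
  x = (5 - (4)·1.2500 - (-3)·1.0000) / (10) = 0.3000
  y = (10 - (3)·0.5000 - (-3)·1.0000) / (8) = 1.4375
  z = (4 - (-2)·0.5000 - (-1)·1.2500) / (4) = 1.5625
Residual b − A·x = (0.9375, 2.2875, -0.2125); ∞-norm = 2.2875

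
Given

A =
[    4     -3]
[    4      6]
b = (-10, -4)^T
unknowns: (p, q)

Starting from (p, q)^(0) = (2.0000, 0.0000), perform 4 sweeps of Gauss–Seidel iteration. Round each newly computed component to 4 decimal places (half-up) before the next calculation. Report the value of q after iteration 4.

Iteration 1:
  p = (-10 - (-3)·0.0000) / (4) = -2.5000
  q = (-4 - (4)·-2.5000) / (6) = 1.0000
Iteration 2:
  p = (-10 - (-3)·1.0000) / (4) = -1.7500
  q = (-4 - (4)·-1.7500) / (6) = 0.5000
Iteration 3:
  p = (-10 - (-3)·0.5000) / (4) = -2.1250
  q = (-4 - (4)·-2.1250) / (6) = 0.7500
Iteration 4:
  p = (-10 - (-3)·0.7500) / (4) = -1.9375
  q = (-4 - (4)·-1.9375) / (6) = 0.6250

0.6250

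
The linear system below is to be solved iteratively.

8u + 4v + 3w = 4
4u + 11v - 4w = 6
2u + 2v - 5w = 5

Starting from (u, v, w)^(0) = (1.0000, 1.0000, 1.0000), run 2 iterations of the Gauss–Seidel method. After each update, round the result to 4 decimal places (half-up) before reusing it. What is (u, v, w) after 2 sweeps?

(0.2517, 0.1878, -0.8242)

Iteration 1:
  u = (4 - (4)·1.0000 - (3)·1.0000) / (8) = -0.3750
  v = (6 - (4)·-0.3750 - (-4)·1.0000) / (11) = 1.0455
  w = (5 - (2)·-0.3750 - (2)·1.0455) / (-5) = -0.7318
Iteration 2:
  u = (4 - (4)·1.0455 - (3)·-0.7318) / (8) = 0.2517
  v = (6 - (4)·0.2517 - (-4)·-0.7318) / (11) = 0.1878
  w = (5 - (2)·0.2517 - (2)·0.1878) / (-5) = -0.8242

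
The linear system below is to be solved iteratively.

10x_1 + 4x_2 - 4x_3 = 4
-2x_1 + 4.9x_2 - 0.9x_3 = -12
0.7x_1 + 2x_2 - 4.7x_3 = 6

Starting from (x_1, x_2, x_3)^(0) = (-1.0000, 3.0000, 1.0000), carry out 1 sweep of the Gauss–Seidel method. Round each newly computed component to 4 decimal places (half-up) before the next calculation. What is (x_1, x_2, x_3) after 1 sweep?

Iteration 1:
  x_1 = (4 - (4)·3.0000 - (-4)·1.0000) / (10) = -0.4000
  x_2 = (-12 - (-2)·-0.4000 - (-0.9)·1.0000) / (4.9) = -2.4286
  x_3 = (6 - (0.7)·-0.4000 - (2)·-2.4286) / (-4.7) = -2.3696

(-0.4000, -2.4286, -2.3696)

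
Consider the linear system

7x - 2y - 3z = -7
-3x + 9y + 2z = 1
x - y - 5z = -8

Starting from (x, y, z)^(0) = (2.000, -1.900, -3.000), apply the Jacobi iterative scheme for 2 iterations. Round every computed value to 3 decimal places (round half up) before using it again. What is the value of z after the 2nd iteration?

Iteration 1:
  x = (-7 - (-2)·-1.900 - (-3)·-3.000) / (7) = -2.829
  y = (1 - (-3)·2.000 - (2)·-3.000) / (9) = 1.444
  z = (-8 - (1)·2.000 - (-1)·-1.900) / (-5) = 2.380
Iteration 2:
  x = (-7 - (-2)·1.444 - (-3)·2.380) / (7) = 0.433
  y = (1 - (-3)·-2.829 - (2)·2.380) / (9) = -1.361
  z = (-8 - (1)·-2.829 - (-1)·1.444) / (-5) = 0.745

0.745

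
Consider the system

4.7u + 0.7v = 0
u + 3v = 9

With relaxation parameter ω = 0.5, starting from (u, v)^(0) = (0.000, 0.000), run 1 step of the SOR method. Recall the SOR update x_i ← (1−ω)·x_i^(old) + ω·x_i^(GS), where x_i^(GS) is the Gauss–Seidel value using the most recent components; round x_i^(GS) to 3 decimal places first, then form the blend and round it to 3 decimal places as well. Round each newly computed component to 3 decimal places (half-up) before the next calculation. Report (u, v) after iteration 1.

Iteration 1:
  u: GS value = (0 - (0.7)·0.000) / (4.7) = 0.000;  u ← (1−ω)·0.000 + ω·0.000 = 0.000
  v: GS value = (9 - (1)·0.000) / (3) = 3.000;  v ← (1−ω)·0.000 + ω·3.000 = 1.500

(0.000, 1.500)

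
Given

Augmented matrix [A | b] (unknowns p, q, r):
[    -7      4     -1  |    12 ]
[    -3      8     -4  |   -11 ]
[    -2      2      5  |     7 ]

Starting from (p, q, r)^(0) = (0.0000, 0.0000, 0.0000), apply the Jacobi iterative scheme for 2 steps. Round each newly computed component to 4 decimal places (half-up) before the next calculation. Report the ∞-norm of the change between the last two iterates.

Iteration 1:
  p = (12 - (4)·0.0000 - (-1)·0.0000) / (-7) = -1.7143
  q = (-11 - (-3)·0.0000 - (-4)·0.0000) / (8) = -1.3750
  r = (7 - (-2)·0.0000 - (2)·0.0000) / (5) = 1.4000
Iteration 2:
  p = (12 - (4)·-1.3750 - (-1)·1.4000) / (-7) = -2.7000
  q = (-11 - (-3)·-1.7143 - (-4)·1.4000) / (8) = -1.3179
  r = (7 - (-2)·-1.7143 - (2)·-1.3750) / (5) = 1.2643
Change: (-0.9857, 0.0571, -0.1357) → max |·| = 0.9857

0.9857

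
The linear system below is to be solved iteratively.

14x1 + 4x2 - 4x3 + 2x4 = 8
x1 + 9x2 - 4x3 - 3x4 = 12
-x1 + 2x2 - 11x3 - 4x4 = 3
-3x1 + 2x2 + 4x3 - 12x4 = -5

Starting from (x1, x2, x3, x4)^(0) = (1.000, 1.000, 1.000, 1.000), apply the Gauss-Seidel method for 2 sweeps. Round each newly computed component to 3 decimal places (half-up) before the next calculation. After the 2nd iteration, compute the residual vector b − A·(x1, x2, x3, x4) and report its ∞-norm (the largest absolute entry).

Iteration 1:
  x1 = (8 - (4)·1.000 - (-4)·1.000 - (2)·1.000) / (14) = 0.429
  x2 = (12 - (1)·0.429 - (-4)·1.000 - (-3)·1.000) / (9) = 2.063
  x3 = (3 - (-1)·0.429 - (2)·2.063 - (-4)·1.000) / (-11) = -0.300
  x4 = (-5 - (-3)·0.429 - (2)·2.063 - (4)·-0.300) / (-12) = 0.553
Iteration 2:
  x1 = (8 - (4)·2.063 - (-4)·-0.300 - (2)·0.553) / (14) = -0.183
  x2 = (12 - (1)·-0.183 - (-4)·-0.300 - (-3)·0.553) / (9) = 1.405
  x3 = (3 - (-1)·-0.183 - (2)·1.405 - (-4)·0.553) / (-11) = -0.202
  x4 = (-5 - (-3)·-0.183 - (2)·1.405 - (4)·-0.202) / (-12) = 0.629
Residual b − A·x = (2.876, 0.617, 0.301, -0.003); ∞-norm = 2.876

2.876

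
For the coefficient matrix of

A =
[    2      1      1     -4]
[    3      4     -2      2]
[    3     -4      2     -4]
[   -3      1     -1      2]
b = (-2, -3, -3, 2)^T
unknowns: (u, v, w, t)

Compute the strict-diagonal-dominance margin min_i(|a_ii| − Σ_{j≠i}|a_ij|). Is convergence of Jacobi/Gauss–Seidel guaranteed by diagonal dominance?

row 1: |2| − (1+1+4) = -4
row 2: |4| − (3+2+2) = -3
row 3: |2| − (3+4+4) = -9
row 4: |2| − (3+1+1) = -3
minimum over rows = -9 → not strictly diagonally dominant

-9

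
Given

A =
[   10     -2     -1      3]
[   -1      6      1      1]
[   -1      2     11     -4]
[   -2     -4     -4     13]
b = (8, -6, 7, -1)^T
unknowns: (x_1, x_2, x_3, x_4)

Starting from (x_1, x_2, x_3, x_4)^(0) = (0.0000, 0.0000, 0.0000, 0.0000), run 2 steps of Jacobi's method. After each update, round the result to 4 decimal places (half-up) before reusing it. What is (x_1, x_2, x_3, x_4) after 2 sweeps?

Iteration 1:
  x_1 = (8 - (-2)·0.0000 - (-1)·0.0000 - (3)·0.0000) / (10) = 0.8000
  x_2 = (-6 - (-1)·0.0000 - (1)·0.0000 - (1)·0.0000) / (6) = -1.0000
  x_3 = (7 - (-1)·0.0000 - (2)·0.0000 - (-4)·0.0000) / (11) = 0.6364
  x_4 = (-1 - (-2)·0.0000 - (-4)·0.0000 - (-4)·0.0000) / (13) = -0.0769
Iteration 2:
  x_1 = (8 - (-2)·-1.0000 - (-1)·0.6364 - (3)·-0.0769) / (10) = 0.6867
  x_2 = (-6 - (-1)·0.8000 - (1)·0.6364 - (1)·-0.0769) / (6) = -0.9599
  x_3 = (7 - (-1)·0.8000 - (2)·-1.0000 - (-4)·-0.0769) / (11) = 0.8629
  x_4 = (-1 - (-2)·0.8000 - (-4)·-1.0000 - (-4)·0.6364) / (13) = -0.0657

(0.6867, -0.9599, 0.8629, -0.0657)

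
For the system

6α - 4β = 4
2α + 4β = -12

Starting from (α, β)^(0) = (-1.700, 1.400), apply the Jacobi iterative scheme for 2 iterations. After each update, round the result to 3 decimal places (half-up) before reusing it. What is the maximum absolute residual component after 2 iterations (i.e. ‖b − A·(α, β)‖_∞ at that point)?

Iteration 1:
  α = (4 - (-4)·1.400) / (6) = 1.600
  β = (-12 - (2)·-1.700) / (4) = -2.150
Iteration 2:
  α = (4 - (-4)·-2.150) / (6) = -0.767
  β = (-12 - (2)·1.600) / (4) = -3.800
Residual b − A·x = (-6.598, 4.734); ∞-norm = 6.598

6.598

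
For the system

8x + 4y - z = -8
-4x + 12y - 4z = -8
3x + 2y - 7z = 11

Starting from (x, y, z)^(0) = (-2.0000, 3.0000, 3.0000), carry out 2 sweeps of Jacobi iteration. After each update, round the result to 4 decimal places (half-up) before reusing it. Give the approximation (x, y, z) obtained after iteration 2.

(-1.0298, -1.8988, -2.5774)

Iteration 1:
  x = (-8 - (4)·3.0000 - (-1)·3.0000) / (8) = -2.1250
  y = (-8 - (-4)·-2.0000 - (-4)·3.0000) / (12) = -0.3333
  z = (11 - (3)·-2.0000 - (2)·3.0000) / (-7) = -1.5714
Iteration 2:
  x = (-8 - (4)·-0.3333 - (-1)·-1.5714) / (8) = -1.0298
  y = (-8 - (-4)·-2.1250 - (-4)·-1.5714) / (12) = -1.8988
  z = (11 - (3)·-2.1250 - (2)·-0.3333) / (-7) = -2.5774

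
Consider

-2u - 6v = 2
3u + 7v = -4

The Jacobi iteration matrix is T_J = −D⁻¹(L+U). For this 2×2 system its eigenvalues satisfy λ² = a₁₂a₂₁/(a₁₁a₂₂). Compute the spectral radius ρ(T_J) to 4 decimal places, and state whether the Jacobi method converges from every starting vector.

1.1339

a₁₂a₂₁/(a₁₁a₂₂) = (-6)·(3) / ((-2)·(7)) = 1.285714
ρ = √|1.285714| = √1.285714 = 1.1339
ρ > 1, so Jacobi diverges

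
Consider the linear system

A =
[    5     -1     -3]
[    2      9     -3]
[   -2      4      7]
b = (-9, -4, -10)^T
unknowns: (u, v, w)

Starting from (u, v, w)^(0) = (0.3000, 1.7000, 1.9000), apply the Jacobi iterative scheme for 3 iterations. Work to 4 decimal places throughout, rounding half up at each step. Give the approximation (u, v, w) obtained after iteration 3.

(-2.9828, -0.2712, -1.6784)

Iteration 1:
  u = (-9 - (-1)·1.7000 - (-3)·1.9000) / (5) = -0.3200
  v = (-4 - (2)·0.3000 - (-3)·1.9000) / (9) = 0.1222
  w = (-10 - (-2)·0.3000 - (4)·1.7000) / (7) = -2.3143
Iteration 2:
  u = (-9 - (-1)·0.1222 - (-3)·-2.3143) / (5) = -3.1641
  v = (-4 - (2)·-0.3200 - (-3)·-2.3143) / (9) = -1.1448
  w = (-10 - (-2)·-0.3200 - (4)·0.1222) / (7) = -1.5898
Iteration 3:
  u = (-9 - (-1)·-1.1448 - (-3)·-1.5898) / (5) = -2.9828
  v = (-4 - (2)·-3.1641 - (-3)·-1.5898) / (9) = -0.2712
  w = (-10 - (-2)·-3.1641 - (4)·-1.1448) / (7) = -1.6784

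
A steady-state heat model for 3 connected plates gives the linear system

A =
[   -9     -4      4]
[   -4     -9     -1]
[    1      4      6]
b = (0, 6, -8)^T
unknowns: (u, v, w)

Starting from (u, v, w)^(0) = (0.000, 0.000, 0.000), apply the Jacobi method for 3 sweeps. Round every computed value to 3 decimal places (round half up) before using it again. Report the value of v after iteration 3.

-0.436

Iteration 1:
  u = (0 - (-4)·0.000 - (4)·0.000) / (-9) = 0.000
  v = (6 - (-4)·0.000 - (-1)·0.000) / (-9) = -0.667
  w = (-8 - (1)·0.000 - (4)·0.000) / (6) = -1.333
Iteration 2:
  u = (0 - (-4)·-0.667 - (4)·-1.333) / (-9) = -0.296
  v = (6 - (-4)·0.000 - (-1)·-1.333) / (-9) = -0.519
  w = (-8 - (1)·0.000 - (4)·-0.667) / (6) = -0.889
Iteration 3:
  u = (0 - (-4)·-0.519 - (4)·-0.889) / (-9) = -0.164
  v = (6 - (-4)·-0.296 - (-1)·-0.889) / (-9) = -0.436
  w = (-8 - (1)·-0.296 - (4)·-0.519) / (6) = -0.938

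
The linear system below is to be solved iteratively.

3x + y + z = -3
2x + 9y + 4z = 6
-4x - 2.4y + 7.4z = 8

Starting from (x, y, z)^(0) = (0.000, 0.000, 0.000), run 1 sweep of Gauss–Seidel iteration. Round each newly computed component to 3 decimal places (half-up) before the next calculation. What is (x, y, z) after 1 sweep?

(-1.000, 0.889, 0.829)

Iteration 1:
  x = (-3 - (1)·0.000 - (1)·0.000) / (3) = -1.000
  y = (6 - (2)·-1.000 - (4)·0.000) / (9) = 0.889
  z = (8 - (-4)·-1.000 - (-2.4)·0.889) / (7.4) = 0.829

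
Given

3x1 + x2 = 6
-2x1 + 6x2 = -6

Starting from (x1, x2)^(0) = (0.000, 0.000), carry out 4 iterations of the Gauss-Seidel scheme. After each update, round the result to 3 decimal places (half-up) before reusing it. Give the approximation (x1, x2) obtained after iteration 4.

Iteration 1:
  x1 = (6 - (1)·0.000) / (3) = 2.000
  x2 = (-6 - (-2)·2.000) / (6) = -0.333
Iteration 2:
  x1 = (6 - (1)·-0.333) / (3) = 2.111
  x2 = (-6 - (-2)·2.111) / (6) = -0.296
Iteration 3:
  x1 = (6 - (1)·-0.296) / (3) = 2.099
  x2 = (-6 - (-2)·2.099) / (6) = -0.300
Iteration 4:
  x1 = (6 - (1)·-0.300) / (3) = 2.100
  x2 = (-6 - (-2)·2.100) / (6) = -0.300

(2.100, -0.300)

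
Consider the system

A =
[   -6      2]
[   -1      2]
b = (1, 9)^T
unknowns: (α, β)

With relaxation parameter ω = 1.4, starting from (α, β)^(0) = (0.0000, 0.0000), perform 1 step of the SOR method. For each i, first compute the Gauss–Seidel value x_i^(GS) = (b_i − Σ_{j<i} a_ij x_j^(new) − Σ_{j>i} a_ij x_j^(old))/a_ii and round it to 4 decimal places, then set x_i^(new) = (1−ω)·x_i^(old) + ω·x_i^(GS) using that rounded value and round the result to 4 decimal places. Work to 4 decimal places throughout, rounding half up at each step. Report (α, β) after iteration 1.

(-0.2334, 6.1366)

Iteration 1:
  α: GS value = (1 - (2)·0.0000) / (-6) = -0.1667;  α ← (1−ω)·0.0000 + ω·-0.1667 = -0.2334
  β: GS value = (9 - (-1)·-0.2334) / (2) = 4.3833;  β ← (1−ω)·0.0000 + ω·4.3833 = 6.1366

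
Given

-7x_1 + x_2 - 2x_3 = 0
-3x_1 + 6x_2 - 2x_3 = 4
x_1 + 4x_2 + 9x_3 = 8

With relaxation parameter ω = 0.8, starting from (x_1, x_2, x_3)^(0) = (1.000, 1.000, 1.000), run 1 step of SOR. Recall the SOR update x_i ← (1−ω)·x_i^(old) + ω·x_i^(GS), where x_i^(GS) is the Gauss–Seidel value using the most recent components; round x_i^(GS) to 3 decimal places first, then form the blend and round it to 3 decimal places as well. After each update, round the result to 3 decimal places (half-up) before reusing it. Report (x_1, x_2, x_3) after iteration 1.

Iteration 1:
  x_1: GS value = (0 - (1)·1.000 - (-2)·1.000) / (-7) = -0.143;  x_1 ← (1−ω)·1.000 + ω·-0.143 = 0.086
  x_2: GS value = (4 - (-3)·0.086 - (-2)·1.000) / (6) = 1.043;  x_2 ← (1−ω)·1.000 + ω·1.043 = 1.034
  x_3: GS value = (8 - (1)·0.086 - (4)·1.034) / (9) = 0.420;  x_3 ← (1−ω)·1.000 + ω·0.420 = 0.536

(0.086, 1.034, 0.536)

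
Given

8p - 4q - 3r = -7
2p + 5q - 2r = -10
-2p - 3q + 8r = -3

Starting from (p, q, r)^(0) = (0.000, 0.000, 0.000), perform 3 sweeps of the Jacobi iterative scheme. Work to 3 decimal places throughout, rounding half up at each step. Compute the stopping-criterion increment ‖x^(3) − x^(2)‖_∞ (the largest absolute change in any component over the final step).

0.263

Iteration 1:
  p = (-7 - (-4)·0.000 - (-3)·0.000) / (8) = -0.875
  q = (-10 - (2)·0.000 - (-2)·0.000) / (5) = -2.000
  r = (-3 - (-2)·0.000 - (-3)·0.000) / (8) = -0.375
Iteration 2:
  p = (-7 - (-4)·-2.000 - (-3)·-0.375) / (8) = -2.016
  q = (-10 - (2)·-0.875 - (-2)·-0.375) / (5) = -1.800
  r = (-3 - (-2)·-0.875 - (-3)·-2.000) / (8) = -1.344
Iteration 3:
  p = (-7 - (-4)·-1.800 - (-3)·-1.344) / (8) = -2.279
  q = (-10 - (2)·-2.016 - (-2)·-1.344) / (5) = -1.731
  r = (-3 - (-2)·-2.016 - (-3)·-1.800) / (8) = -1.554
Change: (-0.263, 0.069, -0.210) → max |·| = 0.263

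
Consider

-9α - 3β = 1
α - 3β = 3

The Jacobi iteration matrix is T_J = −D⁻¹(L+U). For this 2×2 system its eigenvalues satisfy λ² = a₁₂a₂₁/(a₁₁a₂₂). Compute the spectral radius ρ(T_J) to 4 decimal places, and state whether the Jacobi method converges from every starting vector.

a₁₂a₂₁/(a₁₁a₂₂) = (-3)·(1) / ((-9)·(-3)) = -0.111111
ρ = √|-0.111111| = √0.111111 = 0.3333
ρ < 1, so Jacobi converges

0.3333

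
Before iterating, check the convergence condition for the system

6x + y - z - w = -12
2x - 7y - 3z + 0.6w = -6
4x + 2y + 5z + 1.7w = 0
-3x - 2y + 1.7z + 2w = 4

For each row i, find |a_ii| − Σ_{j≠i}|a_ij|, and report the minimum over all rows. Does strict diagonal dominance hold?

row 1: |6| − (1+1+1) = 3
row 2: |-7| − (2+3+0.6) = 1.4
row 3: |5| − (4+2+1.7) = -2.7
row 4: |2| − (3+2+1.7) = -4.7
minimum over rows = -4.7 → not strictly diagonally dominant

-4.7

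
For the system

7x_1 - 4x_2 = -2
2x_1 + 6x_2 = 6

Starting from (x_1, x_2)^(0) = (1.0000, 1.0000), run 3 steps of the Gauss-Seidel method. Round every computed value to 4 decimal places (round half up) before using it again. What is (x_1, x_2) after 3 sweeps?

(0.2417, 0.9194)

Iteration 1:
  x_1 = (-2 - (-4)·1.0000) / (7) = 0.2857
  x_2 = (6 - (2)·0.2857) / (6) = 0.9048
Iteration 2:
  x_1 = (-2 - (-4)·0.9048) / (7) = 0.2313
  x_2 = (6 - (2)·0.2313) / (6) = 0.9229
Iteration 3:
  x_1 = (-2 - (-4)·0.9229) / (7) = 0.2417
  x_2 = (6 - (2)·0.2417) / (6) = 0.9194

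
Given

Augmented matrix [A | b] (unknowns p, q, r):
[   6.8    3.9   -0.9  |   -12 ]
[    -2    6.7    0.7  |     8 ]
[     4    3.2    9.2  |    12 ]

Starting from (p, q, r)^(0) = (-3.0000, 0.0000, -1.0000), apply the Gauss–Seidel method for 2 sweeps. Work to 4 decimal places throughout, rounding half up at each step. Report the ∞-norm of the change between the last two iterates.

0.3121

Iteration 1:
  p = (-12 - (3.9)·0.0000 - (-0.9)·-1.0000) / (6.8) = -1.8971
  q = (8 - (-2)·-1.8971 - (0.7)·-1.0000) / (6.7) = 0.7322
  r = (12 - (4)·-1.8971 - (3.2)·0.7322) / (9.2) = 1.8745
Iteration 2:
  p = (-12 - (3.9)·0.7322 - (-0.9)·1.8745) / (6.8) = -1.9365
  q = (8 - (-2)·-1.9365 - (0.7)·1.8745) / (6.7) = 0.4201
  r = (12 - (4)·-1.9365 - (3.2)·0.4201) / (9.2) = 2.0002
Change: (-0.0394, -0.3121, 0.1257) → max |·| = 0.3121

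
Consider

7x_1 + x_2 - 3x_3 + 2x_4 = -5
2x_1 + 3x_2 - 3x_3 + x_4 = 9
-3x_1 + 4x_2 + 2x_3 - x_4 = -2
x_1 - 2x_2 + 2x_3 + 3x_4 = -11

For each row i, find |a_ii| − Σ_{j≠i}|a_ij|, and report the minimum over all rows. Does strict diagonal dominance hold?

-6

row 1: |7| − (1+3+2) = 1
row 2: |3| − (2+3+1) = -3
row 3: |2| − (3+4+1) = -6
row 4: |3| − (1+2+2) = -2
minimum over rows = -6 → not strictly diagonally dominant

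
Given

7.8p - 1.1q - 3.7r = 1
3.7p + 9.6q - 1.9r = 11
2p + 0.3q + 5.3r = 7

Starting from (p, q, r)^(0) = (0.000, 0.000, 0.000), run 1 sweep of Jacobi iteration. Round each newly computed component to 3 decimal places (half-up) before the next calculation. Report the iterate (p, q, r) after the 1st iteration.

Iteration 1:
  p = (1 - (-1.1)·0.000 - (-3.7)·0.000) / (7.8) = 0.128
  q = (11 - (3.7)·0.000 - (-1.9)·0.000) / (9.6) = 1.146
  r = (7 - (2)·0.000 - (0.3)·0.000) / (5.3) = 1.321

(0.128, 1.146, 1.321)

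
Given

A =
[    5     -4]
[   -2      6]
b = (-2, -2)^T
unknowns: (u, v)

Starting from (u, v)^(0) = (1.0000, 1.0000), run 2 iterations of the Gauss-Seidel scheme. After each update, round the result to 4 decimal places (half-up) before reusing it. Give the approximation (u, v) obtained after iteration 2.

Iteration 1:
  u = (-2 - (-4)·1.0000) / (5) = 0.4000
  v = (-2 - (-2)·0.4000) / (6) = -0.2000
Iteration 2:
  u = (-2 - (-4)·-0.2000) / (5) = -0.5600
  v = (-2 - (-2)·-0.5600) / (6) = -0.5200

(-0.5600, -0.5200)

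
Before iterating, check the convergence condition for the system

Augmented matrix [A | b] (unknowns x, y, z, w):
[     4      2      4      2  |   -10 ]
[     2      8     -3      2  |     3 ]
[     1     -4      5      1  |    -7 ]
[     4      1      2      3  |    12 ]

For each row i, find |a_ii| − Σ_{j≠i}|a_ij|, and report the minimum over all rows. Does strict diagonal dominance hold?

-4

row 1: |4| − (2+4+2) = -4
row 2: |8| − (2+3+2) = 1
row 3: |5| − (1+4+1) = -1
row 4: |3| − (4+1+2) = -4
minimum over rows = -4 → not strictly diagonally dominant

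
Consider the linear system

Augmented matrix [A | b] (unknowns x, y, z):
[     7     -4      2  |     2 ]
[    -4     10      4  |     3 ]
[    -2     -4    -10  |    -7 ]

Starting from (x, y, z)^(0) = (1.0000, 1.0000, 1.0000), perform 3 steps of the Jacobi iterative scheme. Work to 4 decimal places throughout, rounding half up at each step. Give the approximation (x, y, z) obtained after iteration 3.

Iteration 1:
  x = (2 - (-4)·1.0000 - (2)·1.0000) / (7) = 0.5714
  y = (3 - (-4)·1.0000 - (4)·1.0000) / (10) = 0.3000
  z = (-7 - (-2)·1.0000 - (-4)·1.0000) / (-10) = 0.1000
Iteration 2:
  x = (2 - (-4)·0.3000 - (2)·0.1000) / (7) = 0.4286
  y = (3 - (-4)·0.5714 - (4)·0.1000) / (10) = 0.4886
  z = (-7 - (-2)·0.5714 - (-4)·0.3000) / (-10) = 0.4657
Iteration 3:
  x = (2 - (-4)·0.4886 - (2)·0.4657) / (7) = 0.4319
  y = (3 - (-4)·0.4286 - (4)·0.4657) / (10) = 0.2852
  z = (-7 - (-2)·0.4286 - (-4)·0.4886) / (-10) = 0.4188

(0.4319, 0.2852, 0.4188)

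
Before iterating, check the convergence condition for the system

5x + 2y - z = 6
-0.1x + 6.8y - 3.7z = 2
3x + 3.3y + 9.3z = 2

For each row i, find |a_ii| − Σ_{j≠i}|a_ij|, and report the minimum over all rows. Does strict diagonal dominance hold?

row 1: |5| − (2+1) = 2
row 2: |6.8| − (0.1+3.7) = 3
row 3: |9.3| − (3+3.3) = 3
minimum over rows = 2 → strictly diagonally dominant (convergence guaranteed)

2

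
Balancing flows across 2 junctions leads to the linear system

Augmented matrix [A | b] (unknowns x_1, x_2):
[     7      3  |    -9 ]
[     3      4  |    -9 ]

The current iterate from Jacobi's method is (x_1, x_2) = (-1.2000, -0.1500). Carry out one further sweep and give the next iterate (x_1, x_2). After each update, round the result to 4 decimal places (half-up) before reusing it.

One sweep:
  x_1 = (-9 - (3)·-0.1500) / (7) = -1.2214
  x_2 = (-9 - (3)·-1.2000) / (4) = -1.3500

(-1.2214, -1.3500)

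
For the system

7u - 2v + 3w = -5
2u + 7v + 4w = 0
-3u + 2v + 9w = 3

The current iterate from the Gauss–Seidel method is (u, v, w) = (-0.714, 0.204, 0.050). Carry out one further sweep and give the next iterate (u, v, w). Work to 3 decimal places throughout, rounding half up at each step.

One sweep:
  u = (-5 - (-2)·0.204 - (3)·0.050) / (7) = -0.677
  v = (0 - (2)·-0.677 - (4)·0.050) / (7) = 0.165
  w = (3 - (-3)·-0.677 - (2)·0.165) / (9) = 0.071

(-0.677, 0.165, 0.071)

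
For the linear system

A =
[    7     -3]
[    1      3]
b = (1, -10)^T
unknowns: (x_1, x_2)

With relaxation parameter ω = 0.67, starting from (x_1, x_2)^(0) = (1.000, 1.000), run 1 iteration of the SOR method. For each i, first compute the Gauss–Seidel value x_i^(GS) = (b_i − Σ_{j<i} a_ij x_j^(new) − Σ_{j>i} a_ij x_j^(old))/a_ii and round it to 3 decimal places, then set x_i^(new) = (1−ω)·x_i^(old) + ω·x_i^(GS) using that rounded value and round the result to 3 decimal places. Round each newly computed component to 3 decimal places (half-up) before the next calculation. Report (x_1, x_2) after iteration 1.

Iteration 1:
  x_1: GS value = (1 - (-3)·1.000) / (7) = 0.571;  x_1 ← (1−ω)·1.000 + ω·0.571 = 0.713
  x_2: GS value = (-10 - (1)·0.713) / (3) = -3.571;  x_2 ← (1−ω)·1.000 + ω·-3.571 = -2.063

(0.713, -2.063)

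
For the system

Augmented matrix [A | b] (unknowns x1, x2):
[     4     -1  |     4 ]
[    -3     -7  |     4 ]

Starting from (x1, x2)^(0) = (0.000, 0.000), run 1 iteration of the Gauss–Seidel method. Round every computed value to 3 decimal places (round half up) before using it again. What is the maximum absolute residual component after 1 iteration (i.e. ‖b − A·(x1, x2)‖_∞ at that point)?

Iteration 1:
  x1 = (4 - (-1)·0.000) / (4) = 1.000
  x2 = (4 - (-3)·1.000) / (-7) = -1.000
Residual b − A·x = (-1.000, 0.000); ∞-norm = 1.000

1.000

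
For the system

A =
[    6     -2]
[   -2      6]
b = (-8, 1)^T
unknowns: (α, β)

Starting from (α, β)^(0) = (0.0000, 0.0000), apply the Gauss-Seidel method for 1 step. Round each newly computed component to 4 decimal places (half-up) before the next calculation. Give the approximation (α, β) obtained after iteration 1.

(-1.3333, -0.2778)

Iteration 1:
  α = (-8 - (-2)·0.0000) / (6) = -1.3333
  β = (1 - (-2)·-1.3333) / (6) = -0.2778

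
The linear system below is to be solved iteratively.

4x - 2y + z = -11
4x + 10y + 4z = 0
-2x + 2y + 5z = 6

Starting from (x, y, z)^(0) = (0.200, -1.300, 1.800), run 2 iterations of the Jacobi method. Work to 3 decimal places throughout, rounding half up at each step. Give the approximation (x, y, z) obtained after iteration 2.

Iteration 1:
  x = (-11 - (-2)·-1.300 - (1)·1.800) / (4) = -3.850
  y = (0 - (4)·0.200 - (4)·1.800) / (10) = -0.800
  z = (6 - (-2)·0.200 - (2)·-1.300) / (5) = 1.800
Iteration 2:
  x = (-11 - (-2)·-0.800 - (1)·1.800) / (4) = -3.600
  y = (0 - (4)·-3.850 - (4)·1.800) / (10) = 0.820
  z = (6 - (-2)·-3.850 - (2)·-0.800) / (5) = -0.020

(-3.600, 0.820, -0.020)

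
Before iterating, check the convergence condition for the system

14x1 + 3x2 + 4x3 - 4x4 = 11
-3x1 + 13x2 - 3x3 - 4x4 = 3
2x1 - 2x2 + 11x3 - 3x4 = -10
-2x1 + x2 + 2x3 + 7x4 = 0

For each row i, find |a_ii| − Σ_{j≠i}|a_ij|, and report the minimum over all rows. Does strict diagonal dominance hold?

2

row 1: |14| − (3+4+4) = 3
row 2: |13| − (3+3+4) = 3
row 3: |11| − (2+2+3) = 4
row 4: |7| − (2+1+2) = 2
minimum over rows = 2 → strictly diagonally dominant (convergence guaranteed)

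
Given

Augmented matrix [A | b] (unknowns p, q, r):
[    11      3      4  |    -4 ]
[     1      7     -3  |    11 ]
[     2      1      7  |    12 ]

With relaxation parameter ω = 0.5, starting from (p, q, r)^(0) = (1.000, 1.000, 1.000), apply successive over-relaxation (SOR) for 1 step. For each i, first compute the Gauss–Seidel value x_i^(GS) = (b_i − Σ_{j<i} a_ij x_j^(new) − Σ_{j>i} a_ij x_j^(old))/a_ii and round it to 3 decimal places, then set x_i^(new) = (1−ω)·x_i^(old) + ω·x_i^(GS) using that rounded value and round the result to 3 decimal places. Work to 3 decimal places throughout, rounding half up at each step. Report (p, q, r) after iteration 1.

Iteration 1:
  p: GS value = (-4 - (3)·1.000 - (4)·1.000) / (11) = -1.000;  p ← (1−ω)·1.000 + ω·-1.000 = 0.000
  q: GS value = (11 - (1)·0.000 - (-3)·1.000) / (7) = 2.000;  q ← (1−ω)·1.000 + ω·2.000 = 1.500
  r: GS value = (12 - (2)·0.000 - (1)·1.500) / (7) = 1.500;  r ← (1−ω)·1.000 + ω·1.500 = 1.250

(0.000, 1.500, 1.250)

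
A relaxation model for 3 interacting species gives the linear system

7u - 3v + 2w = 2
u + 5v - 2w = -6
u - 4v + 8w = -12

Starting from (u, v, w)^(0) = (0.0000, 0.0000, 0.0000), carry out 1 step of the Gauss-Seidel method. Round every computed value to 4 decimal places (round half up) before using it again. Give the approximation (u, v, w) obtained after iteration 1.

Iteration 1:
  u = (2 - (-3)·0.0000 - (2)·0.0000) / (7) = 0.2857
  v = (-6 - (1)·0.2857 - (-2)·0.0000) / (5) = -1.2571
  w = (-12 - (1)·0.2857 - (-4)·-1.2571) / (8) = -2.1643

(0.2857, -1.2571, -2.1643)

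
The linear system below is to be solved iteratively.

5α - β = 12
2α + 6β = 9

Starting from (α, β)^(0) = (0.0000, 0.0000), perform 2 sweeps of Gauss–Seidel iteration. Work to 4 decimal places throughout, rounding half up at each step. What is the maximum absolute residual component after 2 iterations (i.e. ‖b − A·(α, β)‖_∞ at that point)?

0.0467

Iteration 1:
  α = (12 - (-1)·0.0000) / (5) = 2.4000
  β = (9 - (2)·2.4000) / (6) = 0.7000
Iteration 2:
  α = (12 - (-1)·0.7000) / (5) = 2.5400
  β = (9 - (2)·2.5400) / (6) = 0.6533
Residual b − A·x = (-0.0467, 0.0002); ∞-norm = 0.0467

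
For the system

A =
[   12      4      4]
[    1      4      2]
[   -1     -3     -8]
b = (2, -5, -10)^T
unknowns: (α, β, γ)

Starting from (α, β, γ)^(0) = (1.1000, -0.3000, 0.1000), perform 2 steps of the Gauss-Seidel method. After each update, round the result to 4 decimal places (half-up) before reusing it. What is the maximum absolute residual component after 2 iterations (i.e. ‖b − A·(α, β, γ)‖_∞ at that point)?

Iteration 1:
  α = (2 - (4)·-0.3000 - (4)·0.1000) / (12) = 0.2333
  β = (-5 - (1)·0.2333 - (2)·0.1000) / (4) = -1.3583
  γ = (-10 - (-1)·0.2333 - (-3)·-1.3583) / (-8) = 1.7302
Iteration 2:
  α = (2 - (4)·-1.3583 - (4)·1.7302) / (12) = 0.0427
  β = (-5 - (1)·0.0427 - (2)·1.7302) / (4) = -2.1258
  γ = (-10 - (-1)·0.0427 - (-3)·-2.1258) / (-8) = 2.0418
Residual b − A·x = (1.8236, -0.6231, -0.0003); ∞-norm = 1.8236

1.8236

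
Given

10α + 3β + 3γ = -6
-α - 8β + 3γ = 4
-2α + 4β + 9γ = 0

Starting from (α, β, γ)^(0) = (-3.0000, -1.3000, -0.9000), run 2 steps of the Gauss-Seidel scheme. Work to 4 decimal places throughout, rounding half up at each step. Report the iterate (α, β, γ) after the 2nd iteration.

Iteration 1:
  α = (-6 - (3)·-1.3000 - (3)·-0.9000) / (10) = 0.0600
  β = (4 - (-1)·0.0600 - (3)·-0.9000) / (-8) = -0.8450
  γ = (0 - (-2)·0.0600 - (4)·-0.8450) / (9) = 0.3889
Iteration 2:
  α = (-6 - (3)·-0.8450 - (3)·0.3889) / (10) = -0.4632
  β = (4 - (-1)·-0.4632 - (3)·0.3889) / (-8) = -0.2963
  γ = (0 - (-2)·-0.4632 - (4)·-0.2963) / (9) = 0.0288

(-0.4632, -0.2963, 0.0288)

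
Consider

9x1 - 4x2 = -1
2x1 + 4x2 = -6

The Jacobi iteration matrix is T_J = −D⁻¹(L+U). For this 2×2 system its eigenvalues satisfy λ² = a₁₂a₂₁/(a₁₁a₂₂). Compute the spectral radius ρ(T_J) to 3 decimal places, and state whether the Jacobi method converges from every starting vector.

0.471

a₁₂a₂₁/(a₁₁a₂₂) = (-4)·(2) / ((9)·(4)) = -0.222222
ρ = √|-0.222222| = √0.222222 = 0.471
ρ < 1, so Jacobi converges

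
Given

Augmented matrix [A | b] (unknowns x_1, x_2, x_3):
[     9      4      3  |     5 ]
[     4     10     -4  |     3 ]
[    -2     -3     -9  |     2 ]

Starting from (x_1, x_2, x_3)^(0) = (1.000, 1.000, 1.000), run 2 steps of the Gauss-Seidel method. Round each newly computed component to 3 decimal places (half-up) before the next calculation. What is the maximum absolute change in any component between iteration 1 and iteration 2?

Iteration 1:
  x_1 = (5 - (4)·1.000 - (3)·1.000) / (9) = -0.222
  x_2 = (3 - (4)·-0.222 - (-4)·1.000) / (10) = 0.789
  x_3 = (2 - (-2)·-0.222 - (-3)·0.789) / (-9) = -0.436
Iteration 2:
  x_1 = (5 - (4)·0.789 - (3)·-0.436) / (9) = 0.350
  x_2 = (3 - (4)·0.350 - (-4)·-0.436) / (10) = -0.014
  x_3 = (2 - (-2)·0.350 - (-3)·-0.014) / (-9) = -0.295
Change: (0.572, -0.803, 0.141) → max |·| = 0.803

0.803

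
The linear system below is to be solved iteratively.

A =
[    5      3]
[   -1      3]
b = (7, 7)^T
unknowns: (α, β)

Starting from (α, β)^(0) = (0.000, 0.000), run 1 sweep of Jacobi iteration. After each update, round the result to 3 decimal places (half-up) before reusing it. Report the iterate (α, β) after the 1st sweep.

Iteration 1:
  α = (7 - (3)·0.000) / (5) = 1.400
  β = (7 - (-1)·0.000) / (3) = 2.333

(1.400, 2.333)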